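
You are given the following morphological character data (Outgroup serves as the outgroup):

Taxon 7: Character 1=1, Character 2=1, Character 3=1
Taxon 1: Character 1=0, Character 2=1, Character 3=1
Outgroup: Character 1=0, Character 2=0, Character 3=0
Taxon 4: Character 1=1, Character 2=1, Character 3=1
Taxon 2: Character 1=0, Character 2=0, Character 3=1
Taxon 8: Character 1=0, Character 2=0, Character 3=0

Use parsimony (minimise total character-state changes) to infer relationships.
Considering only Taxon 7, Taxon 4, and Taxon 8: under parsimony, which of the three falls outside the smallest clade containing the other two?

The outgroup has state '0' for every character, so '1' is the derived state throughout.
Character 1 (derived state '1') is shared by Taxon 4 and Taxon 7 — a synapomorphy uniting that clade.
Character 2: derived state '1' in Taxon 1, Taxon 4, and Taxon 7 only — synapomorphy for {Taxon 1, Taxon 4, Taxon 7}.
Only Taxon 1, Taxon 2, Taxon 4, and Taxon 7 show the derived state '1' for Character 3, supporting them as a clade.
Most parsimonious ingroup topology: ((((Taxon 4,Taxon 7),Taxon 1),Taxon 2),Taxon 8).
Taxon 4 and Taxon 7 share a more recent common ancestor with each other than either does with Taxon 8, so Taxon 8 is the least closely related of the three.

Taxon 8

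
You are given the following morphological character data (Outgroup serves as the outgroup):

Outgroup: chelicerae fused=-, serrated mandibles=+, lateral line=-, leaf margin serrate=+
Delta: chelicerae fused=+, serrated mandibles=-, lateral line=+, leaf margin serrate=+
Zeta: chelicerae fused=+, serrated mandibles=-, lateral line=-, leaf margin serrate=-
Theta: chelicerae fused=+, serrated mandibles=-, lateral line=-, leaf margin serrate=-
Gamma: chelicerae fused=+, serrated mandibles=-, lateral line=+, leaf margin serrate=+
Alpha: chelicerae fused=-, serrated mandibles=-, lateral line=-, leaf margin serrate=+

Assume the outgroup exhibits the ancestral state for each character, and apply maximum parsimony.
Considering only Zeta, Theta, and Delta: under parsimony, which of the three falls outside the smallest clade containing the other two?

Character polarity is set by the outgroup: the derived state is whichever differs from the outgroup's state, so for serrated mandibles, leaf margin serrate the derived state is '-', and for the remaining characters it is '+'.
chelicerae fused (derived state '+') is shared by Delta, Gamma, Theta, and Zeta — a synapomorphy uniting that clade.
serrated mandibles (derived state '-') is shared by all ingroup taxa — unites the whole ingroup.
lateral line (derived state '+') is shared by Delta and Gamma — a synapomorphy uniting that clade.
Only Theta and Zeta show the derived state '-' for leaf margin serrate, supporting them as a clade.
Most parsimonious ingroup topology: (((Delta,Gamma),(Zeta,Theta)),Alpha).
Theta and Zeta share a more recent common ancestor with each other than either does with Delta, so Delta is the least closely related of the three.

Delta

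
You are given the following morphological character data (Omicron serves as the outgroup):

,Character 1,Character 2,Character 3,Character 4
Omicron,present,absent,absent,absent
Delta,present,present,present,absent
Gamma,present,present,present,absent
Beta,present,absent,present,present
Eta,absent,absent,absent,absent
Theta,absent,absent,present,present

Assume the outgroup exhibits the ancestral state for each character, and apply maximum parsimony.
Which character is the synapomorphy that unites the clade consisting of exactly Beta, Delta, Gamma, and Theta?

Character 3

Character polarity is set by the outgroup: the derived state is whichever differs from the outgroup's state, so for Character 1 the derived state is 'absent', and for the remaining characters it is 'present'.
Character 1 groups Eta and Theta, which is incompatible with the clades supported by the remaining characters; treating it as convergent (homoplasy) costs fewer steps than any alternative tree.
Character 2: derived state 'present' in Delta and Gamma only — synapomorphy for {Delta, Gamma}.
Only Beta, Delta, Gamma, and Theta show the derived state 'present' for Character 3, supporting them as a clade.
Only Beta and Theta show the derived state 'present' for Character 4, supporting them as a clade.
Most parsimonious ingroup topology: (((Delta,Gamma),(Beta,Theta)),Eta).
The clade {Beta, Delta, Gamma, Theta} is supported by Character 3: its derived state 'present' occurs in exactly those taxa and in no other taxon (including the outgroup).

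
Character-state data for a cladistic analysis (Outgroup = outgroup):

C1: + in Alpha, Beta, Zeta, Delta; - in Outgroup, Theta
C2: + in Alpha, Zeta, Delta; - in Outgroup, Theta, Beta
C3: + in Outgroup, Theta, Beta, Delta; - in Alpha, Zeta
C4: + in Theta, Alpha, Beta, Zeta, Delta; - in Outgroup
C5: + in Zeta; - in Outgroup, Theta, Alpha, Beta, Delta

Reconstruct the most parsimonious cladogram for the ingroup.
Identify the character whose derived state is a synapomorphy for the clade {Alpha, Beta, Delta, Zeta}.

Character polarity is set by the outgroup: the derived state is whichever differs from the outgroup's state, so for C3 the derived state is '-', and for the remaining characters it is '+'.
C1: derived state '+' in Alpha, Beta, Delta, and Zeta only — synapomorphy for {Alpha, Beta, Delta, Zeta}.
C2 (derived state '+') is shared by Alpha, Delta, and Zeta — a synapomorphy uniting that clade.
Only Alpha and Zeta show the derived state '-' for C3, supporting them as a clade.
C4 (derived state '+') is shared by all ingroup taxa — unites the whole ingroup.
C5: derived state '+' in Zeta only — an autapomorphy, so it tells us nothing about relationships among taxa.
Most parsimonious ingroup topology: (Theta,(((Alpha,Zeta),Delta),Beta)).
The clade {Alpha, Beta, Delta, Zeta} is supported by C1: its derived state '+' occurs in exactly those taxa and in no other taxon (including the outgroup).

C1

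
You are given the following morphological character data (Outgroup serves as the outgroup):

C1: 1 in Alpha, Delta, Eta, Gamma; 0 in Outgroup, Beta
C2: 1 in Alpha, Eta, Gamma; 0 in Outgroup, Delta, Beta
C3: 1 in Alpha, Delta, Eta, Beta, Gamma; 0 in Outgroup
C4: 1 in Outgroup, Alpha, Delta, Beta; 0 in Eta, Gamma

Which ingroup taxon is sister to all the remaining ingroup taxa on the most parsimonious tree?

Character polarity is set by the outgroup: the derived state is whichever differs from the outgroup's state, so for C4 the derived state is '0', and for the remaining characters it is '1'.
Only Alpha, Delta, Eta, and Gamma show the derived state '1' for C1, supporting them as a clade.
Only Alpha, Eta, and Gamma show the derived state '1' for C2, supporting them as a clade.
C3 (derived state '1') is shared by all ingroup taxa — unites the whole ingroup.
Only Eta and Gamma show the derived state '0' for C4, supporting them as a clade.
Most parsimonious ingroup topology: (((Alpha,(Eta,Gamma)),Delta),Beta).
Beta is sister to the clade containing all other ingroup taxa, so it is the earliest-diverging (most basal) ingroup lineage.

Beta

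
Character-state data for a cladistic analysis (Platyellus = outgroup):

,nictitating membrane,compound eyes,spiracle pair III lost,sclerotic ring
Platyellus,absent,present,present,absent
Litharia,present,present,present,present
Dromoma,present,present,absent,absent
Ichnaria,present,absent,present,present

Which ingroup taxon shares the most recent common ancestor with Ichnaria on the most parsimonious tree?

Litharia

Character polarity is set by the outgroup: the derived state is whichever differs from the outgroup's state, so for compound eyes, spiracle pair III lost the derived state is 'absent', and for the remaining characters it is 'present'.
All ingroup taxa share the derived state 'present' for nictitating membrane; it defines the ingroup but does not resolve relationships within it.
compound eyes: derived state 'absent' in Ichnaria only — an autapomorphy, so it tells us nothing about relationships among taxa.
spiracle pair III lost (derived state 'absent') is unique to Dromoma (autapomorphy; uninformative for grouping).
sclerotic ring (derived state 'present') is shared by Ichnaria and Litharia — a synapomorphy uniting that clade.
Most parsimonious ingroup topology: ((Litharia,Ichnaria),Dromoma).
Ichnaria and Litharia form a cherry on this tree, so they are sister taxa.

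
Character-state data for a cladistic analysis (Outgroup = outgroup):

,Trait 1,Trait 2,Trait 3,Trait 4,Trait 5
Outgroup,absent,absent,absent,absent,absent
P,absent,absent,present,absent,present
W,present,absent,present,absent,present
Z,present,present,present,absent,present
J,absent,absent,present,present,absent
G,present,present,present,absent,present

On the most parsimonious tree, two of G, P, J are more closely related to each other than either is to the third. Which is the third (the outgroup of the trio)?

J

The outgroup has state 'absent' for every character, so 'present' is the derived state throughout.
Trait 1 (derived state 'present') is shared by G, W, and Z — a synapomorphy uniting that clade.
Trait 2: derived state 'present' in G and Z only — synapomorphy for {G, Z}.
All ingroup taxa share the derived state 'present' for Trait 3; it defines the ingroup but does not resolve relationships within it.
Trait 4: derived state 'present' in J only — an autapomorphy, so it tells us nothing about relationships among taxa.
Trait 5: derived state 'present' in G, P, W, and Z only — synapomorphy for {G, P, W, Z}.
Most parsimonious ingroup topology: ((P,(W,(Z,G))),J).
P and G share a more recent common ancestor with each other than either does with J, so J is the least closely related of the three.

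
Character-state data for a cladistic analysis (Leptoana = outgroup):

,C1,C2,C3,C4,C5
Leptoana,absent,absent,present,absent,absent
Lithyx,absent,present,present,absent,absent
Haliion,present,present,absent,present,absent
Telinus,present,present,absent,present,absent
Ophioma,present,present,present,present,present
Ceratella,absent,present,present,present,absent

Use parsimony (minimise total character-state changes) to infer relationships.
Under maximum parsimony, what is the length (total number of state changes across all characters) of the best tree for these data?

Character polarity is set by the outgroup: the derived state is whichever differs from the outgroup's state, so for C3 the derived state is 'absent', and for the remaining characters it is 'present'.
C1 (derived state 'present') is shared by Haliion, Ophioma, and Telinus — a synapomorphy uniting that clade.
C2 (derived state 'present') is shared by all ingroup taxa — unites the whole ingroup.
C3: derived state 'absent' in Haliion and Telinus only — synapomorphy for {Haliion, Telinus}.
C4: derived state 'present' in Ceratella, Haliion, Ophioma, and Telinus only — synapomorphy for {Ceratella, Haliion, Ophioma, Telinus}.
C5: derived state 'present' in Ophioma only — an autapomorphy, so it tells us nothing about relationships among taxa.
Most parsimonious ingroup topology: (Lithyx,(((Haliion,Telinus),Ophioma),Ceratella)).
Changes per character on this tree: C1: 1; C2: 1; C3: 1; C4: 1; C5: 1.
Total = 5.

5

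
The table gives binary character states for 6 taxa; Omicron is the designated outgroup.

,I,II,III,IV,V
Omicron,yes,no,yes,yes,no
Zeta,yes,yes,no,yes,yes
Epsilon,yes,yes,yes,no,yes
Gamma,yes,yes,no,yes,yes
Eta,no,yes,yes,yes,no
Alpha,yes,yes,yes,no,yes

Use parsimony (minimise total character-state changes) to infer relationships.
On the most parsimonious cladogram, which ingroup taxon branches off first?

Character polarity is set by the outgroup: the derived state is whichever differs from the outgroup's state, so for I, III, IV the derived state is 'no', and for the remaining characters it is 'yes'.
I (derived state 'no') is unique to Eta (autapomorphy; uninformative for grouping).
All ingroup taxa share the derived state 'yes' for II; it defines the ingroup but does not resolve relationships within it.
III (derived state 'no') is shared by Gamma and Zeta — a synapomorphy uniting that clade.
Only Alpha and Epsilon show the derived state 'no' for IV, supporting them as a clade.
V: derived state 'yes' in Alpha, Epsilon, Gamma, and Zeta only — synapomorphy for {Alpha, Epsilon, Gamma, Zeta}.
Most parsimonious ingroup topology: (((Zeta,Gamma),(Epsilon,Alpha)),Eta).
Eta is sister to the clade containing all other ingroup taxa, so it is the earliest-diverging (most basal) ingroup lineage.

Eta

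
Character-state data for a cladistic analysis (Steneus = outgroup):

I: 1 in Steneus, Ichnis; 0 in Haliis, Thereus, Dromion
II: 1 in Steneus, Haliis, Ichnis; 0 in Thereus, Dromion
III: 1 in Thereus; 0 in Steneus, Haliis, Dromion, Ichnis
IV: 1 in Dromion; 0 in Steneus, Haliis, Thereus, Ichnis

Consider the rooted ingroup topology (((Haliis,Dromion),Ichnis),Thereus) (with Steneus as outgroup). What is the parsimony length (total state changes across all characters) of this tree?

6

Map each character onto (((Haliis,Dromion),Ichnis),Thereus) (rooted by Steneus) and count the minimum state changes it requires (Fitch parsimony):
I: 2; II: 2; III: 1; IV: 1.
Total tree length = 6.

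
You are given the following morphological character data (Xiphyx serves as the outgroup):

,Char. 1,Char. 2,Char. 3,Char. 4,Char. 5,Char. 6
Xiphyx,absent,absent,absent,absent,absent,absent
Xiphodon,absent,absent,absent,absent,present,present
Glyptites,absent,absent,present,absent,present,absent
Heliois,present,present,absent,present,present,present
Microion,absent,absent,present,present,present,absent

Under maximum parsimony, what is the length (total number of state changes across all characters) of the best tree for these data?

The outgroup has state 'absent' for every character, so 'present' is the derived state throughout.
Char. 1: derived state 'present' in Heliois only — an autapomorphy, so it tells us nothing about relationships among taxa.
Char. 2 (derived state 'present') is unique to Heliois (autapomorphy; uninformative for grouping).
Char. 3 (derived state 'present') is shared by Glyptites and Microion — a synapomorphy uniting that clade.
Char. 4 groups Heliois and Microion, which is incompatible with the clades supported by the remaining characters; treating it as convergent (homoplasy) costs fewer steps than any alternative tree.
All ingroup taxa share the derived state 'present' for Char. 5; it defines the ingroup but does not resolve relationships within it.
Only Heliois and Xiphodon show the derived state 'present' for Char. 6, supporting them as a clade.
Most parsimonious ingroup topology: ((Xiphodon,Heliois),(Glyptites,Microion)).
Changes per character on this tree: Char. 1: 1; Char. 2: 1; Char. 3: 1; Char. 4: 2; Char. 5: 1; Char. 6: 1.
Total = 7.

7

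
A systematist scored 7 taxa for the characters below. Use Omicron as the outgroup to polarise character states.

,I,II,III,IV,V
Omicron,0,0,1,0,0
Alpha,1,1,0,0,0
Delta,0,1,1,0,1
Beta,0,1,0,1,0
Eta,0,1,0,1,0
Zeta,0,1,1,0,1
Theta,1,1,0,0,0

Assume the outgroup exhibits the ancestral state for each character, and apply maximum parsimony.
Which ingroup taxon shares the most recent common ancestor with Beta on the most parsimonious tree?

Eta

Character polarity is set by the outgroup: the derived state is whichever differs from the outgroup's state, so for III the derived state is '0', and for the remaining characters it is '1'.
I (derived state '1') is shared by Alpha and Theta — a synapomorphy uniting that clade.
All ingroup taxa share the derived state '1' for II; it defines the ingroup but does not resolve relationships within it.
III (derived state '0') is shared by Alpha, Beta, Eta, and Theta — a synapomorphy uniting that clade.
IV: derived state '1' in Beta and Eta only — synapomorphy for {Beta, Eta}.
V (derived state '1') is shared by Delta and Zeta — a synapomorphy uniting that clade.
Most parsimonious ingroup topology: (((Alpha,Theta),(Beta,Eta)),(Delta,Zeta)).
Beta and Eta form a cherry on this tree, so they are sister taxa.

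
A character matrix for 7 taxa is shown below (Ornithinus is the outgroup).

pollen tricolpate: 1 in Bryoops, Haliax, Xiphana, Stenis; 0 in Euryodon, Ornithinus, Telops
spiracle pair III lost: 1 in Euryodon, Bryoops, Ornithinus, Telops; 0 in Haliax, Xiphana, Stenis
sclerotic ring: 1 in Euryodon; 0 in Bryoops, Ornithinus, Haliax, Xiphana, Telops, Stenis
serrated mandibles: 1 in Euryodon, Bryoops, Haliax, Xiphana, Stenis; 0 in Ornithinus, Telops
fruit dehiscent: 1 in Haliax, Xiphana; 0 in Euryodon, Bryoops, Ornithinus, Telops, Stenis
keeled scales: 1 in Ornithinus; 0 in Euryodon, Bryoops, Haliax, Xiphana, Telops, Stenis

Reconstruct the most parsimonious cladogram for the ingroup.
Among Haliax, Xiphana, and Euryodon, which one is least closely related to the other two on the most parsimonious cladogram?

Character polarity is set by the outgroup: the derived state is whichever differs from the outgroup's state, so for spiracle pair III lost, keeled scales the derived state is '0', and for the remaining characters it is '1'.
Only Bryoops, Haliax, Stenis, and Xiphana show the derived state '1' for pollen tricolpate, supporting them as a clade.
spiracle pair III lost (derived state '0') is shared by Haliax, Stenis, and Xiphana — a synapomorphy uniting that clade.
sclerotic ring (derived state '1') is unique to Euryodon (autapomorphy; uninformative for grouping).
Only Bryoops, Euryodon, Haliax, Stenis, and Xiphana show the derived state '1' for serrated mandibles, supporting them as a clade.
fruit dehiscent: derived state '1' in Haliax and Xiphana only — synapomorphy for {Haliax, Xiphana}.
keeled scales (derived state '0') is shared by all ingroup taxa — unites the whole ingroup.
Most parsimonious ingroup topology: ((((Stenis,(Xiphana,Haliax)),Bryoops),Euryodon),Telops).
Xiphana and Haliax share a more recent common ancestor with each other than either does with Euryodon, so Euryodon is the least closely related of the three.

Euryodon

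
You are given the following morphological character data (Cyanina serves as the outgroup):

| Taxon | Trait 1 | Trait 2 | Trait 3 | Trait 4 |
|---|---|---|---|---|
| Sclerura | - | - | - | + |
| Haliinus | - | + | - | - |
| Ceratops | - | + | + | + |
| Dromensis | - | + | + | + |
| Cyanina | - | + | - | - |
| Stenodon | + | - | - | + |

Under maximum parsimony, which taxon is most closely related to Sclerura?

Stenodon

Character polarity is set by the outgroup: the derived state is whichever differs from the outgroup's state, so for Trait 2 the derived state is '-', and for the remaining characters it is '+'.
Trait 1: derived state '+' in Stenodon only — an autapomorphy, so it tells us nothing about relationships among taxa.
Trait 2 (derived state '-') is shared by Sclerura and Stenodon — a synapomorphy uniting that clade.
Trait 3: derived state '+' in Ceratops and Dromensis only — synapomorphy for {Ceratops, Dromensis}.
Trait 4 (derived state '+') is shared by Ceratops, Dromensis, Sclerura, and Stenodon — a synapomorphy uniting that clade.
Most parsimonious ingroup topology: (Haliinus,((Sclerura,Stenodon),(Ceratops,Dromensis))).
Sclerura and Stenodon form a cherry on this tree, so they are sister taxa.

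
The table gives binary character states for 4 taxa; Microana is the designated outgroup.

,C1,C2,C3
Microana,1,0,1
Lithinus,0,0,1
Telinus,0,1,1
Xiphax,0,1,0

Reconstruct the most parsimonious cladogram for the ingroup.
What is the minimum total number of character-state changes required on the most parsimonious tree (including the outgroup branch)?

3

Character polarity is set by the outgroup: the derived state is whichever differs from the outgroup's state, so for C1, C3 the derived state is '0', and for the remaining characters it is '1'.
C1 (derived state '0') is shared by all ingroup taxa — unites the whole ingroup.
Only Telinus and Xiphax show the derived state '1' for C2, supporting them as a clade.
C3 (derived state '0') is unique to Xiphax (autapomorphy; uninformative for grouping).
Most parsimonious ingroup topology: (Lithinus,(Telinus,Xiphax)).
Changes per character on this tree: C1: 1; C2: 1; C3: 1.
Total = 3.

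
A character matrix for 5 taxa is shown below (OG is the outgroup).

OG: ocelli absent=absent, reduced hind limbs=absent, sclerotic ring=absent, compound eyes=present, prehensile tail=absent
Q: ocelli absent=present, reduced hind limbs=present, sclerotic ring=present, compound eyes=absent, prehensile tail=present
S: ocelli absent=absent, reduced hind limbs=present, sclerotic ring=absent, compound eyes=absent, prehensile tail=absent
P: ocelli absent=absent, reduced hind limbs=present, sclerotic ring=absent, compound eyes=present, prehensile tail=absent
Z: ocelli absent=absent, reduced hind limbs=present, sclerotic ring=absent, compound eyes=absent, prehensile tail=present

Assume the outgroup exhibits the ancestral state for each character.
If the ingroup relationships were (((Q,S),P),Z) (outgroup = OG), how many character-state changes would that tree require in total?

Map each character onto (((Q,S),P),Z) (rooted by OG) and count the minimum state changes it requires (Fitch parsimony):
ocelli absent: 1; reduced hind limbs: 1; sclerotic ring: 1; compound eyes: 2; prehensile tail: 2.
Total tree length = 7.

7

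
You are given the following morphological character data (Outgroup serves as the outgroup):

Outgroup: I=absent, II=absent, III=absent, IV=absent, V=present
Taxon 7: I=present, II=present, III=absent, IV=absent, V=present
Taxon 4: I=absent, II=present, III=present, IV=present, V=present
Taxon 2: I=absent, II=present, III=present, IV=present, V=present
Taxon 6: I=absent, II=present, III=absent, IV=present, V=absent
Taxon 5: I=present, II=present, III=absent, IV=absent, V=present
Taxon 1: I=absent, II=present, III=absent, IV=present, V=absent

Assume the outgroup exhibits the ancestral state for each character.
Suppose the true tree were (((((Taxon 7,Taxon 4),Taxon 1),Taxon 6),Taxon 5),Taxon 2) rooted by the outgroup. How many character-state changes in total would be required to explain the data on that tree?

10

Map each character onto (((((Taxon 7,Taxon 4),Taxon 1),Taxon 6),Taxon 5),Taxon 2) (rooted by Outgroup) and count the minimum state changes it requires (Fitch parsimony):
I: 2; II: 1; III: 2; IV: 3; V: 2.
Total tree length = 10.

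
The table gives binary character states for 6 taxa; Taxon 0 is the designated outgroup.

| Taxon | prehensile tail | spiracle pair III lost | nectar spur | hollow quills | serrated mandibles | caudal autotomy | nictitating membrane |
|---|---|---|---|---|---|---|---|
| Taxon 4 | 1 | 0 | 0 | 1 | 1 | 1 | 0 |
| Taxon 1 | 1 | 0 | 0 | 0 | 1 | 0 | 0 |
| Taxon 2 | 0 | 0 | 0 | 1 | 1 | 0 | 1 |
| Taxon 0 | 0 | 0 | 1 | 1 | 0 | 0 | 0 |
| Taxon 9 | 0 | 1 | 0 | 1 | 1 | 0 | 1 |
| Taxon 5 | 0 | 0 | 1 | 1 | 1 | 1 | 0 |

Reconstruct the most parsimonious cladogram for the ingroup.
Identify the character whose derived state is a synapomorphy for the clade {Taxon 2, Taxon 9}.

Character polarity is set by the outgroup: the derived state is whichever differs from the outgroup's state, so for nectar spur, hollow quills the derived state is '0', and for the remaining characters it is '1'.
prehensile tail (derived state '1') is shared by Taxon 1 and Taxon 4 — a synapomorphy uniting that clade.
spiracle pair III lost (derived state '1') is unique to Taxon 9 (autapomorphy; uninformative for grouping).
nectar spur: derived state '0' in Taxon 1, Taxon 2, Taxon 4, and Taxon 9 only — synapomorphy for {Taxon 1, Taxon 2, Taxon 4, Taxon 9}.
hollow quills: derived state '0' in Taxon 1 only — an autapomorphy, so it tells us nothing about relationships among taxa.
serrated mandibles (derived state '1') is shared by all ingroup taxa — unites the whole ingroup.
caudal autotomy (state '1') occurs in Taxon 4 and Taxon 5 but conflicts with the nesting implied by the other characters — most parsimoniously interpreted as homoplasy.
Only Taxon 2 and Taxon 9 show the derived state '1' for nictitating membrane, supporting them as a clade.
Most parsimonious ingroup topology: (((Taxon 9,Taxon 2),(Taxon 1,Taxon 4)),Taxon 5).
The clade {Taxon 2, Taxon 9} is supported by nictitating membrane: its derived state '1' occurs in exactly those taxa and in no other taxon (including the outgroup).

nictitating membrane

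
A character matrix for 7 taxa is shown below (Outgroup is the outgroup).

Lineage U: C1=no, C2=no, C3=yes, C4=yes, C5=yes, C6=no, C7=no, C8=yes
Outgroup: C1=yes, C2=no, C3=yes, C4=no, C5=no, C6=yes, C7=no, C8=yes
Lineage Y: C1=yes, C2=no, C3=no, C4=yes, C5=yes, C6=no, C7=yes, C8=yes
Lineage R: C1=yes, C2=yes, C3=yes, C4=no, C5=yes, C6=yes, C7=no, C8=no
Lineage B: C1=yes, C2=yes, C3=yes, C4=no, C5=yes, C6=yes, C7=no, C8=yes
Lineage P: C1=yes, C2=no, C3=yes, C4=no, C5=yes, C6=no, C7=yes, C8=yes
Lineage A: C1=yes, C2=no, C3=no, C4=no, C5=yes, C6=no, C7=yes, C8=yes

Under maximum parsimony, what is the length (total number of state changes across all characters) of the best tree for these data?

Character polarity is set by the outgroup: the derived state is whichever differs from the outgroup's state, so for C1, C3, C6, C8 the derived state is 'no', and for the remaining characters it is 'yes'.
C1 (derived state 'no') is unique to Lineage U (autapomorphy; uninformative for grouping).
Only Lineage B and Lineage R show the derived state 'yes' for C2, supporting them as a clade.
C3: derived state 'no' in Lineage A and Lineage Y only — synapomorphy for {Lineage A, Lineage Y}.
C4 groups Lineage U and Lineage Y, which is incompatible with the clades supported by the remaining characters; treating it as convergent (homoplasy) costs fewer steps than any alternative tree.
All ingroup taxa share the derived state 'yes' for C5; it defines the ingroup but does not resolve relationships within it.
Only Lineage A, Lineage P, Lineage U, and Lineage Y show the derived state 'no' for C6, supporting them as a clade.
C7: derived state 'yes' in Lineage A, Lineage P, and Lineage Y only — synapomorphy for {Lineage A, Lineage P, Lineage Y}.
C8 (derived state 'no') is unique to Lineage R (autapomorphy; uninformative for grouping).
Most parsimonious ingroup topology: ((((Lineage Y,Lineage A),Lineage P),Lineage U),(Lineage B,Lineage R)).
Changes per character on this tree: C1: 1; C2: 1; C3: 1; C4: 2; C5: 1; C6: 1; C7: 1; C8: 1.
Total = 9.

9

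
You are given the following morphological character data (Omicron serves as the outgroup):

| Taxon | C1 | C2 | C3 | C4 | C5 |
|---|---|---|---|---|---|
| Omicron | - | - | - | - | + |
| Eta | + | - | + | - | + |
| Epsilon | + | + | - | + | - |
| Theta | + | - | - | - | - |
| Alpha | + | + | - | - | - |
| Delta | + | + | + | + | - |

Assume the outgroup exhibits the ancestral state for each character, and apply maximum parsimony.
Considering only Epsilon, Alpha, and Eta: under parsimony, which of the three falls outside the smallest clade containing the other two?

Character polarity is set by the outgroup: the derived state is whichever differs from the outgroup's state, so for C5 the derived state is '-', and for the remaining characters it is '+'.
All ingroup taxa share the derived state '+' for C1; it defines the ingroup but does not resolve relationships within it.
C2: derived state '+' in Alpha, Delta, and Epsilon only — synapomorphy for {Alpha, Delta, Epsilon}.
C3 groups Delta and Eta, which is incompatible with the clades supported by the remaining characters; treating it as convergent (homoplasy) costs fewer steps than any alternative tree.
Only Delta and Epsilon show the derived state '+' for C4, supporting them as a clade.
Only Alpha, Delta, Epsilon, and Theta show the derived state '-' for C5, supporting them as a clade.
Most parsimonious ingroup topology: (Eta,(((Epsilon,Delta),Alpha),Theta)).
Epsilon and Alpha share a more recent common ancestor with each other than either does with Eta, so Eta is the least closely related of the three.

Eta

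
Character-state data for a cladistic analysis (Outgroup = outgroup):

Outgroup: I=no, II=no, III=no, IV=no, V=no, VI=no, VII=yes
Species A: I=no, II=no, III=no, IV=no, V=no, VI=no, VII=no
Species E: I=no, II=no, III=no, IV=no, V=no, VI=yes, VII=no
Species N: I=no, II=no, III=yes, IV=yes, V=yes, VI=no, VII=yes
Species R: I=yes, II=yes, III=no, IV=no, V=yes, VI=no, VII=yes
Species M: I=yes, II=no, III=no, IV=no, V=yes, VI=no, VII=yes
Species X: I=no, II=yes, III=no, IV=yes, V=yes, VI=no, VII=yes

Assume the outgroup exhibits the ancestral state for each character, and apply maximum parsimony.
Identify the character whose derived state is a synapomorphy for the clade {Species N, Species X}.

IV

Character polarity is set by the outgroup: the derived state is whichever differs from the outgroup's state, so for VII the derived state is 'no', and for the remaining characters it is 'yes'.
I: derived state 'yes' in Species M and Species R only — synapomorphy for {Species M, Species R}.
II groups Species R and Species X, which is incompatible with the clades supported by the remaining characters; treating it as convergent (homoplasy) costs fewer steps than any alternative tree.
III: derived state 'yes' in Species N only — an autapomorphy, so it tells us nothing about relationships among taxa.
IV: derived state 'yes' in Species N and Species X only — synapomorphy for {Species N, Species X}.
V: derived state 'yes' in Species M, Species N, Species R, and Species X only — synapomorphy for {Species M, Species N, Species R, Species X}.
VI: derived state 'yes' in Species E only — an autapomorphy, so it tells us nothing about relationships among taxa.
VII (derived state 'no') is shared by Species A and Species E — a synapomorphy uniting that clade.
Most parsimonious ingroup topology: ((Species A,Species E),((Species N,Species X),(Species R,Species M))).
The clade {Species N, Species X} is supported by IV: its derived state 'yes' occurs in exactly those taxa and in no other taxon (including the outgroup).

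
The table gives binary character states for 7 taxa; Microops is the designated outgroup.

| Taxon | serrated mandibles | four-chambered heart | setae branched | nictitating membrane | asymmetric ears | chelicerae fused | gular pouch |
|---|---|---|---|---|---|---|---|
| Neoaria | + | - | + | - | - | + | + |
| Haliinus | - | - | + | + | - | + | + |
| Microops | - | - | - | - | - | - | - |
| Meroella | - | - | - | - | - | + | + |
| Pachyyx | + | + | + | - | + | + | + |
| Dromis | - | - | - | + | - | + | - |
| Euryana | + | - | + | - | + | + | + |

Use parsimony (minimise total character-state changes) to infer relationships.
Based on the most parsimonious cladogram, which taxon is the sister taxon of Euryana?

The outgroup has state '-' for every character, so '+' is the derived state throughout.
serrated mandibles (derived state '+') is shared by Euryana, Neoaria, and Pachyyx — a synapomorphy uniting that clade.
four-chambered heart: derived state '+' in Pachyyx only — an autapomorphy, so it tells us nothing about relationships among taxa.
setae branched: derived state '+' in Euryana, Haliinus, Neoaria, and Pachyyx only — synapomorphy for {Euryana, Haliinus, Neoaria, Pachyyx}.
nictitating membrane (state '+') occurs in Dromis and Haliinus but conflicts with the nesting implied by the other characters — most parsimoniously interpreted as homoplasy.
asymmetric ears (derived state '+') is shared by Euryana and Pachyyx — a synapomorphy uniting that clade.
All ingroup taxa share the derived state '+' for chelicerae fused; it defines the ingroup but does not resolve relationships within it.
Only Euryana, Haliinus, Meroella, Neoaria, and Pachyyx show the derived state '+' for gular pouch, supporting them as a clade.
Most parsimonious ingroup topology: ((Meroella,(((Euryana,Pachyyx),Neoaria),Haliinus)),Dromis).
Euryana and Pachyyx form a cherry on this tree, so they are sister taxa.

Pachyyx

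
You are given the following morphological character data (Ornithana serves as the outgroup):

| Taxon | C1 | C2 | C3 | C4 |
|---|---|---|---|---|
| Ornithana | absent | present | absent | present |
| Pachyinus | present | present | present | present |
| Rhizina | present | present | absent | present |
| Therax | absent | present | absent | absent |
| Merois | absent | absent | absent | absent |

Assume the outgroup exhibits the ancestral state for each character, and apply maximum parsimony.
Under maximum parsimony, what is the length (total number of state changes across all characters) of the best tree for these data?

Character polarity is set by the outgroup: the derived state is whichever differs from the outgroup's state, so for C2, C4 the derived state is 'absent', and for the remaining characters it is 'present'.
C1 (derived state 'present') is shared by Pachyinus and Rhizina — a synapomorphy uniting that clade.
C2: derived state 'absent' in Merois only — an autapomorphy, so it tells us nothing about relationships among taxa.
C3 (derived state 'present') is unique to Pachyinus (autapomorphy; uninformative for grouping).
Only Merois and Therax show the derived state 'absent' for C4, supporting them as a clade.
Most parsimonious ingroup topology: ((Pachyinus,Rhizina),(Therax,Merois)).
Changes per character on this tree: C1: 1; C2: 1; C3: 1; C4: 1.
Total = 4.

4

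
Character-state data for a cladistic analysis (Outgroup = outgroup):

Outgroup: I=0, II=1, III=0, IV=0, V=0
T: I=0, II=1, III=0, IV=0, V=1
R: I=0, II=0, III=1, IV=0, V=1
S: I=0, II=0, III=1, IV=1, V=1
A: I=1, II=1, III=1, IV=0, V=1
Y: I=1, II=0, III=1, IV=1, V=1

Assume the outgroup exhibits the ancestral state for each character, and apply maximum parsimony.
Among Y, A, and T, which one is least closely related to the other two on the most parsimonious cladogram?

T

Character polarity is set by the outgroup: the derived state is whichever differs from the outgroup's state, so for II the derived state is '0', and for the remaining characters it is '1'.
I groups A and Y, which is incompatible with the clades supported by the remaining characters; treating it as convergent (homoplasy) costs fewer steps than any alternative tree.
Only R, S, and Y show the derived state '0' for II, supporting them as a clade.
III: derived state '1' in A, R, S, and Y only — synapomorphy for {A, R, S, Y}.
IV (derived state '1') is shared by S and Y — a synapomorphy uniting that clade.
All ingroup taxa share the derived state '1' for V; it defines the ingroup but does not resolve relationships within it.
Most parsimonious ingroup topology: (T,((R,(S,Y)),A)).
A and Y share a more recent common ancestor with each other than either does with T, so T is the least closely related of the three.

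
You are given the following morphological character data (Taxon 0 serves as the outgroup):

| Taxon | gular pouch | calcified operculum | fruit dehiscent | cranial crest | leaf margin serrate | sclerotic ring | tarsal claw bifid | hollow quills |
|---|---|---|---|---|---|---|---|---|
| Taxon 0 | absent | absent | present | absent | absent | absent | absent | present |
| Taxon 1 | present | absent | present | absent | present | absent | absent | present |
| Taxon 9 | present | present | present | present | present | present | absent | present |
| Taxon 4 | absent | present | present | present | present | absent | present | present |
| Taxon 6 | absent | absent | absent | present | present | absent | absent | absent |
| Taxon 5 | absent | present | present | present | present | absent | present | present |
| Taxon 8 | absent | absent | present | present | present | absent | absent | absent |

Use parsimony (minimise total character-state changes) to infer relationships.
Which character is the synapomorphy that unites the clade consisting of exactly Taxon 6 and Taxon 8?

Character polarity is set by the outgroup: the derived state is whichever differs from the outgroup's state, so for fruit dehiscent, hollow quills the derived state is 'absent', and for the remaining characters it is 'present'.
gular pouch (state 'present') occurs in Taxon 1 and Taxon 9 but conflicts with the nesting implied by the other characters — most parsimoniously interpreted as homoplasy.
calcified operculum: derived state 'present' in Taxon 4, Taxon 5, and Taxon 9 only — synapomorphy for {Taxon 4, Taxon 5, Taxon 9}.
fruit dehiscent (derived state 'absent') is unique to Taxon 6 (autapomorphy; uninformative for grouping).
Only Taxon 4, Taxon 5, Taxon 6, Taxon 8, and Taxon 9 show the derived state 'present' for cranial crest, supporting them as a clade.
All ingroup taxa share the derived state 'present' for leaf margin serrate; it defines the ingroup but does not resolve relationships within it.
sclerotic ring: derived state 'present' in Taxon 9 only — an autapomorphy, so it tells us nothing about relationships among taxa.
Only Taxon 4 and Taxon 5 show the derived state 'present' for tarsal claw bifid, supporting them as a clade.
hollow quills (derived state 'absent') is shared by Taxon 6 and Taxon 8 — a synapomorphy uniting that clade.
Most parsimonious ingroup topology: (Taxon 1,(((Taxon 5,Taxon 4),Taxon 9),(Taxon 8,Taxon 6))).
The clade {Taxon 6, Taxon 8} is supported by hollow quills: its derived state 'absent' occurs in exactly those taxa and in no other taxon (including the outgroup).

hollow quills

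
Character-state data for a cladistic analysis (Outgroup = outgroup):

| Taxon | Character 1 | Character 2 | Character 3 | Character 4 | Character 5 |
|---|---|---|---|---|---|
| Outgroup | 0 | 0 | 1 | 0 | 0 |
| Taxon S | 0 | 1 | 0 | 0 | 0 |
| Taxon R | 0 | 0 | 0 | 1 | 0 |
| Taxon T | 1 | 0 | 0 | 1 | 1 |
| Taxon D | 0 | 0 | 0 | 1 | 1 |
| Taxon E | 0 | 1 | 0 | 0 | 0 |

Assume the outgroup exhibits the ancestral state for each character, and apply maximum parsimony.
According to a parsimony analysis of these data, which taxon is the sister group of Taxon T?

Taxon D

Character polarity is set by the outgroup: the derived state is whichever differs from the outgroup's state, so for Character 3 the derived state is '0', and for the remaining characters it is '1'.
Character 1 (derived state '1') is unique to Taxon T (autapomorphy; uninformative for grouping).
Character 2 (derived state '1') is shared by Taxon E and Taxon S — a synapomorphy uniting that clade.
All ingroup taxa share the derived state '0' for Character 3; it defines the ingroup but does not resolve relationships within it.
Character 4 (derived state '1') is shared by Taxon D, Taxon R, and Taxon T — a synapomorphy uniting that clade.
Character 5: derived state '1' in Taxon D and Taxon T only — synapomorphy for {Taxon D, Taxon T}.
Most parsimonious ingroup topology: ((Taxon S,Taxon E),(Taxon R,(Taxon T,Taxon D))).
Taxon T and Taxon D form a cherry on this tree, so they are sister taxa.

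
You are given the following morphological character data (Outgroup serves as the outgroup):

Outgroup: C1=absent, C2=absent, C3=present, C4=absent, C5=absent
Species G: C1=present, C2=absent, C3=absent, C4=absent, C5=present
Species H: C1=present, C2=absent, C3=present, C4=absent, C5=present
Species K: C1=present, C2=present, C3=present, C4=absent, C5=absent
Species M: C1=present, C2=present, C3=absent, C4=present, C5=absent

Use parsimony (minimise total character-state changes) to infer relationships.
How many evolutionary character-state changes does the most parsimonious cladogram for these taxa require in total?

6

Character polarity is set by the outgroup: the derived state is whichever differs from the outgroup's state, so for C3 the derived state is 'absent', and for the remaining characters it is 'present'.
C1 (derived state 'present') is shared by all ingroup taxa — unites the whole ingroup.
Only Species K and Species M show the derived state 'present' for C2, supporting them as a clade.
C3 (state 'absent') occurs in Species G and Species M but conflicts with the nesting implied by the other characters — most parsimoniously interpreted as homoplasy.
C4: derived state 'present' in Species M only — an autapomorphy, so it tells us nothing about relationships among taxa.
Only Species G and Species H show the derived state 'present' for C5, supporting them as a clade.
Most parsimonious ingroup topology: ((Species G,Species H),(Species K,Species M)).
Changes per character on this tree: C1: 1; C2: 1; C3: 2; C4: 1; C5: 1.
Total = 6.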